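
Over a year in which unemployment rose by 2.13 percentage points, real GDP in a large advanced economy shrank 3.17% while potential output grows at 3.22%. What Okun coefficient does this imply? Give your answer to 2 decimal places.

β ≈ 3.00

Growth form: g_Y = g_Y* - β × Δu, so β = (g_Y* - g_Y)/Δu.
β = (3.22 + 3.17)/2.13 = 6.39/2.13 = 3.00.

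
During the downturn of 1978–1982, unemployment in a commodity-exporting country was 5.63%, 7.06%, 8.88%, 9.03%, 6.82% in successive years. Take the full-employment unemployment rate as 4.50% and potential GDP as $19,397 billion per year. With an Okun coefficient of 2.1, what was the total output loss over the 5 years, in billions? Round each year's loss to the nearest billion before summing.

$6,077 billion

Year 1978: gap = -2.1 × (5.63 - 4.5) = -2.373%, loss ≈ 19397 × 2.373/100 ≈ 460.
Year 1979: gap = -2.1 × (7.06 - 4.5) = -5.376%, loss ≈ 19397 × 5.376/100 ≈ 1043.
Year 1980: gap = -2.1 × (8.88 - 4.5) = -9.198%, loss ≈ 19397 × 9.198/100 ≈ 1784.
Year 1981: gap = -2.1 × (9.03 - 4.5) = -9.513%, loss ≈ 19397 × 9.513/100 ≈ 1845.
Year 1982: gap = -2.1 × (6.82 - 4.5) = -4.872%, loss ≈ 19397 × 4.872/100 ≈ 945.
Total lost output = 460 + 1043 + 1784 + 1845 + 945 = 6077 billion.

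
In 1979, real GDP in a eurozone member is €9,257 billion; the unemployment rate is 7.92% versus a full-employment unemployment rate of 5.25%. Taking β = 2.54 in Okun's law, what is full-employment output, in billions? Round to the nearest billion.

Unemployment gap = 7.92 - 5.25 = 2.67 points, so output gap = -2.54 × 2.67 = -6.7818%.
Since Y = Y* × (1 + gap/100), Y* = 9257/0.932182 ≈ 9930 billion.

€9,930 billion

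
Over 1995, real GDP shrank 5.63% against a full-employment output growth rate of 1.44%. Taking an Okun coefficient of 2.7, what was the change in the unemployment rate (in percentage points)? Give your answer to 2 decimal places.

2.62 percentage points

Growth-rate Okun's law: g_Y = g_Y* - β × Δu, so Δu = (g_Y* - g_Y)/β.
Δu = (1.44 + 5.63)/2.7 = 7.07/2.7 = 2.62 percentage points.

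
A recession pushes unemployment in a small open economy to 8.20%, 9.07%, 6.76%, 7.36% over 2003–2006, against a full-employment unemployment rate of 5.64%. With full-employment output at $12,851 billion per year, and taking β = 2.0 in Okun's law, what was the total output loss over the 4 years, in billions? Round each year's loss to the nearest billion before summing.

$2,270 billion

Year 2003: gap = -2.0 × (8.2 - 5.64) = -5.12%, loss ≈ 12851 × 5.12/100 ≈ 658.
Year 2004: gap = -2.0 × (9.07 - 5.64) = -6.86%, loss ≈ 12851 × 6.86/100 ≈ 882.
Year 2005: gap = -2.0 × (6.76 - 5.64) = -2.24%, loss ≈ 12851 × 2.24/100 ≈ 288.
Year 2006: gap = -2.0 × (7.36 - 5.64) = -3.44%, loss ≈ 12851 × 3.44/100 ≈ 442.
Total lost output = 658 + 882 + 288 + 442 = 2270 billion.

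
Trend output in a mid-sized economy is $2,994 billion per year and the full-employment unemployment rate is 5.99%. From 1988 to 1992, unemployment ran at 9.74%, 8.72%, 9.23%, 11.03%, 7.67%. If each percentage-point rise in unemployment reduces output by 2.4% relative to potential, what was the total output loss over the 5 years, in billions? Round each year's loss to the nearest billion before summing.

Year 1988: gap = -2.4 × (9.74 - 5.99) = -9%, loss ≈ 2994 × 9/100 ≈ 269.
Year 1989: gap = -2.4 × (8.72 - 5.99) = -6.552%, loss ≈ 2994 × 6.552/100 ≈ 196.
Year 1990: gap = -2.4 × (9.23 - 5.99) = -7.776%, loss ≈ 2994 × 7.776/100 ≈ 233.
Year 1991: gap = -2.4 × (11.03 - 5.99) = -12.096%, loss ≈ 2994 × 12.096/100 ≈ 362.
Year 1992: gap = -2.4 × (7.67 - 5.99) = -4.032%, loss ≈ 2994 × 4.032/100 ≈ 121.
Total lost output = 269 + 196 + 233 + 362 + 121 = 1181 billion.

$1,181 billion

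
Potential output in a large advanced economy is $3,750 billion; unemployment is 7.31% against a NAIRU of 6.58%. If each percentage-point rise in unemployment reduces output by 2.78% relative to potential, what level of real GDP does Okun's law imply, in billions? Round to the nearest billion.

$3,674 billion

Unemployment gap = 7.31 - 6.58 = 0.73 points, so the output gap is -2.78 × 0.73 = -2.0294%.
Actual GDP = 3750 × (1 - 2.0294/100) = 3750 × 0.979706 ≈ 3674 billion.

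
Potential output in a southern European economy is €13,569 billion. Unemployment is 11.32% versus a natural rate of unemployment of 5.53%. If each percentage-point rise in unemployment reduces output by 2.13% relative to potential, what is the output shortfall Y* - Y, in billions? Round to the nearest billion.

€1,673 billion

Output gap = -2.13 × (11.32 - 5.53) = -2.13 × 5.79 = -12.3327%.
Actual GDP ≈ 13569 × 0.876673 ≈ 11896 billion, so the shortfall is 13569 - 11896 = 1673 billion.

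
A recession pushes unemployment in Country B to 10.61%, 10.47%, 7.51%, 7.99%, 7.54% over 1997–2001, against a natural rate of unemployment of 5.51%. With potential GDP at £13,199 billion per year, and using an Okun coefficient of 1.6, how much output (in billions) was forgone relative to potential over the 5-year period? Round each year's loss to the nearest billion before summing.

£3,499 billion

Year 1997: gap = -1.6 × (10.61 - 5.51) = -8.16%, loss ≈ 13199 × 8.16/100 ≈ 1077.
Year 1998: gap = -1.6 × (10.47 - 5.51) = -7.936%, loss ≈ 13199 × 7.936/100 ≈ 1047.
Year 1999: gap = -1.6 × (7.51 - 5.51) = -3.2%, loss ≈ 13199 × 3.2/100 ≈ 422.
Year 2000: gap = -1.6 × (7.99 - 5.51) = -3.968%, loss ≈ 13199 × 3.968/100 ≈ 524.
Year 2001: gap = -1.6 × (7.54 - 5.51) = -3.248%, loss ≈ 13199 × 3.248/100 ≈ 429.
Total lost output = 1077 + 1047 + 422 + 524 + 429 = 3499 billion.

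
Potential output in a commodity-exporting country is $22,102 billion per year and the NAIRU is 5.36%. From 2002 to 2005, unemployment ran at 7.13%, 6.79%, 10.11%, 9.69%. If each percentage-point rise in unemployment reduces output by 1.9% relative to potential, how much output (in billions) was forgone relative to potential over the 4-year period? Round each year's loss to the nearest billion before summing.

$5,157 billion

Year 2002: gap = -1.9 × (7.13 - 5.36) = -3.363%, loss ≈ 22102 × 3.363/100 ≈ 743.
Year 2003: gap = -1.9 × (6.79 - 5.36) = -2.717%, loss ≈ 22102 × 2.717/100 ≈ 601.
Year 2004: gap = -1.9 × (10.11 - 5.36) = -9.025%, loss ≈ 22102 × 9.025/100 ≈ 1995.
Year 2005: gap = -1.9 × (9.69 - 5.36) = -8.227%, loss ≈ 22102 × 8.227/100 ≈ 1818.
Total lost output = 743 + 601 + 1995 + 1818 = 5157 billion.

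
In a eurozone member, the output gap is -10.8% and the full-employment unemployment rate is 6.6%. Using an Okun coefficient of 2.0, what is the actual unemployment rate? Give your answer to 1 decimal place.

12.0%

From Okun's law, u - u* = -(output gap)/β = -(-10.8)/2.0 = 5.4 points.
So u = 6.6 + 5.4 = 12.0%.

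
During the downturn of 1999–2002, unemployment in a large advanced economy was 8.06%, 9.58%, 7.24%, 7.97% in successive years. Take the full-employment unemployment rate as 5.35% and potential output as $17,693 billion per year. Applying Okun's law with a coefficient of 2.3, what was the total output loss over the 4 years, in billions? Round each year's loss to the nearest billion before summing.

$4,659 billion

Year 1999: gap = -2.3 × (8.06 - 5.35) = -6.233%, loss ≈ 17693 × 6.233/100 ≈ 1103.
Year 2000: gap = -2.3 × (9.58 - 5.35) = -9.729%, loss ≈ 17693 × 9.729/100 ≈ 1721.
Year 2001: gap = -2.3 × (7.24 - 5.35) = -4.347%, loss ≈ 17693 × 4.347/100 ≈ 769.
Year 2002: gap = -2.3 × (7.97 - 5.35) = -6.026%, loss ≈ 17693 × 6.026/100 ≈ 1066.
Total lost output = 1103 + 1721 + 769 + 1066 = 4659 billion.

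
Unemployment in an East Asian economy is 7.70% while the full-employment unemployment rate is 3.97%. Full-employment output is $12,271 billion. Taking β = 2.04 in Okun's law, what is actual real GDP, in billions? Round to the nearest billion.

Unemployment gap = 7.7 - 3.97 = 3.73 points, so the output gap is -2.04 × 3.73 = -7.6092%.
Actual GDP = 12271 × (1 - 7.6092/100) = 12271 × 0.923908 ≈ 11337 billion.

$11,337 billion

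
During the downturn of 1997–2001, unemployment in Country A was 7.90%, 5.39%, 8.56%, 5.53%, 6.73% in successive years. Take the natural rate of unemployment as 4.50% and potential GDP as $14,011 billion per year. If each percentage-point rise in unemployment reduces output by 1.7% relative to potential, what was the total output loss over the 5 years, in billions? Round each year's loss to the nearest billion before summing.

Year 1997: gap = -1.7 × (7.9 - 4.5) = -5.78%, loss ≈ 14011 × 5.78/100 ≈ 810.
Year 1998: gap = -1.7 × (5.39 - 4.5) = -1.513%, loss ≈ 14011 × 1.513/100 ≈ 212.
Year 1999: gap = -1.7 × (8.56 - 4.5) = -6.902%, loss ≈ 14011 × 6.902/100 ≈ 967.
Year 2000: gap = -1.7 × (5.53 - 4.5) = -1.751%, loss ≈ 14011 × 1.751/100 ≈ 245.
Year 2001: gap = -1.7 × (6.73 - 4.5) = -3.791%, loss ≈ 14011 × 3.791/100 ≈ 531.
Total lost output = 810 + 212 + 967 + 245 + 531 = 2765 billion.

$2,765 billion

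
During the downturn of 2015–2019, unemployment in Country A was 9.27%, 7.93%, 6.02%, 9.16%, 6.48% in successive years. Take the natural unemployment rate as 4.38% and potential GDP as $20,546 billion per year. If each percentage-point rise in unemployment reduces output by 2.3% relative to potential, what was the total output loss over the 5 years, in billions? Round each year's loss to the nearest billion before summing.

$8,015 billion

Year 2015: gap = -2.3 × (9.27 - 4.38) = -11.247%, loss ≈ 20546 × 11.247/100 ≈ 2311.
Year 2016: gap = -2.3 × (7.93 - 4.38) = -8.165%, loss ≈ 20546 × 8.165/100 ≈ 1678.
Year 2017: gap = -2.3 × (6.02 - 4.38) = -3.772%, loss ≈ 20546 × 3.772/100 ≈ 775.
Year 2018: gap = -2.3 × (9.16 - 4.38) = -10.994%, loss ≈ 20546 × 10.994/100 ≈ 2259.
Year 2019: gap = -2.3 × (6.48 - 4.38) = -4.83%, loss ≈ 20546 × 4.83/100 ≈ 992.
Total lost output = 2311 + 1678 + 775 + 2259 + 992 = 8015 billion.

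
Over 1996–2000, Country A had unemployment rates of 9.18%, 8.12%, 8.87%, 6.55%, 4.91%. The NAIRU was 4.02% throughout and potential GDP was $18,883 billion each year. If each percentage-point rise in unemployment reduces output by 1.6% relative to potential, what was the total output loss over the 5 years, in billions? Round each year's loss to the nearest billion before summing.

$5,296 billion

Year 1996: gap = -1.6 × (9.18 - 4.02) = -8.256%, loss ≈ 18883 × 8.256/100 ≈ 1559.
Year 1997: gap = -1.6 × (8.12 - 4.02) = -6.56%, loss ≈ 18883 × 6.56/100 ≈ 1239.
Year 1998: gap = -1.6 × (8.87 - 4.02) = -7.76%, loss ≈ 18883 × 7.76/100 ≈ 1465.
Year 1999: gap = -1.6 × (6.55 - 4.02) = -4.048%, loss ≈ 18883 × 4.048/100 ≈ 764.
Year 2000: gap = -1.6 × (4.91 - 4.02) = -1.424%, loss ≈ 18883 × 1.424/100 ≈ 269.
Total lost output = 1559 + 1239 + 1465 + 764 + 269 = 5296 billion.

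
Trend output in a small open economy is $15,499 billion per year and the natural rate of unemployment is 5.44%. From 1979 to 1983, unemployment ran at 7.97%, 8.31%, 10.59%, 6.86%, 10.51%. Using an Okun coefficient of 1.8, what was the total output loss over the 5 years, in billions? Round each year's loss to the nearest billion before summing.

$4,754 billion

Year 1979: gap = -1.8 × (7.97 - 5.44) = -4.554%, loss ≈ 15499 × 4.554/100 ≈ 706.
Year 1980: gap = -1.8 × (8.31 - 5.44) = -5.166%, loss ≈ 15499 × 5.166/100 ≈ 801.
Year 1981: gap = -1.8 × (10.59 - 5.44) = -9.27%, loss ≈ 15499 × 9.27/100 ≈ 1437.
Year 1982: gap = -1.8 × (6.86 - 5.44) = -2.556%, loss ≈ 15499 × 2.556/100 ≈ 396.
Year 1983: gap = -1.8 × (10.51 - 5.44) = -9.126%, loss ≈ 15499 × 9.126/100 ≈ 1414.
Total lost output = 706 + 801 + 1437 + 396 + 1414 = 4754 billion.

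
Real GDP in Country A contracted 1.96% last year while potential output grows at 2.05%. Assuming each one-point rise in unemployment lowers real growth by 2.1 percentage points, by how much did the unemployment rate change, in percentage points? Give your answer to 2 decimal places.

1.91 percentage points

Growth-rate Okun's law: g_Y = g_Y* - β × Δu, so Δu = (g_Y* - g_Y)/β.
Δu = (2.05 + 1.96)/2.1 = 4.01/2.1 = 1.91 percentage points.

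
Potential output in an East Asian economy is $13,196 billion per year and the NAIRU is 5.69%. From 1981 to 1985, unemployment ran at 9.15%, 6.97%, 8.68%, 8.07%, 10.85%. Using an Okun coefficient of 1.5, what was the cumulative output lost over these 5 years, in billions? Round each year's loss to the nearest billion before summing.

$3,022 billion

Year 1981: gap = -1.5 × (9.15 - 5.69) = -5.19%, loss ≈ 13196 × 5.19/100 ≈ 685.
Year 1982: gap = -1.5 × (6.97 - 5.69) = -1.92%, loss ≈ 13196 × 1.92/100 ≈ 253.
Year 1983: gap = -1.5 × (8.68 - 5.69) = -4.485%, loss ≈ 13196 × 4.485/100 ≈ 592.
Year 1984: gap = -1.5 × (8.07 - 5.69) = -3.57%, loss ≈ 13196 × 3.57/100 ≈ 471.
Year 1985: gap = -1.5 × (10.85 - 5.69) = -7.74%, loss ≈ 13196 × 7.74/100 ≈ 1021.
Total lost output = 685 + 253 + 592 + 471 + 1021 = 3022 billion.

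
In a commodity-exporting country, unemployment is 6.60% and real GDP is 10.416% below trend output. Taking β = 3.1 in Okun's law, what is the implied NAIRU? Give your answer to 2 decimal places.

From Okun's law, u - u* = -(output gap)/β = -(-10.416)/3.1 = 3.36 points.
So u* = 6.6 - 3.36 = 3.24%.

3.24%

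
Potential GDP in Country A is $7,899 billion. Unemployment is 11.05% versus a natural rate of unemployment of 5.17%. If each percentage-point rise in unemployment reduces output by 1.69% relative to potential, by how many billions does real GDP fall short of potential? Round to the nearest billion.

$785 billion

Output gap = -1.69 × (11.05 - 5.17) = -1.69 × 5.88 = -9.9372%.
Actual GDP ≈ 7899 × 0.900628 ≈ 7114 billion, so the shortfall is 7899 - 7114 = 785 billion.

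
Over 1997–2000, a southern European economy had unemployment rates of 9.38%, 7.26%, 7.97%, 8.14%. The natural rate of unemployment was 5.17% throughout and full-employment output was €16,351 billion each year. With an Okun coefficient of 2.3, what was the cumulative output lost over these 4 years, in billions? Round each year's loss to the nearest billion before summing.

€4,539 billion

Year 1997: gap = -2.3 × (9.38 - 5.17) = -9.683%, loss ≈ 16351 × 9.683/100 ≈ 1583.
Year 1998: gap = -2.3 × (7.26 - 5.17) = -4.807%, loss ≈ 16351 × 4.807/100 ≈ 786.
Year 1999: gap = -2.3 × (7.97 - 5.17) = -6.44%, loss ≈ 16351 × 6.44/100 ≈ 1053.
Year 2000: gap = -2.3 × (8.14 - 5.17) = -6.831%, loss ≈ 16351 × 6.831/100 ≈ 1117.
Total lost output = 1583 + 786 + 1053 + 1117 = 4539 billion.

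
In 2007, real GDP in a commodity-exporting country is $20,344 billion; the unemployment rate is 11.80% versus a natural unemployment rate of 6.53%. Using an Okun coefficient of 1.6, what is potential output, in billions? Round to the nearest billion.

$22,217 billion

Unemployment gap = 11.8 - 6.53 = 5.27 points, so output gap = -1.6 × 5.27 = -8.432%.
Since Y = Y* × (1 + gap/100), Y* = 20344/0.91568 ≈ 22217 billion.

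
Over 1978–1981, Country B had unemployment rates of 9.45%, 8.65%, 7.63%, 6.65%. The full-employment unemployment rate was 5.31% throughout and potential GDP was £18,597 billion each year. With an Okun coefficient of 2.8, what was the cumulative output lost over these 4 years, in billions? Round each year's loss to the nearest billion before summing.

£5,801 billion

Year 1978: gap = -2.8 × (9.45 - 5.31) = -11.592%, loss ≈ 18597 × 11.592/100 ≈ 2156.
Year 1979: gap = -2.8 × (8.65 - 5.31) = -9.352%, loss ≈ 18597 × 9.352/100 ≈ 1739.
Year 1980: gap = -2.8 × (7.63 - 5.31) = -6.496%, loss ≈ 18597 × 6.496/100 ≈ 1208.
Year 1981: gap = -2.8 × (6.65 - 5.31) = -3.752%, loss ≈ 18597 × 3.752/100 ≈ 698.
Total lost output = 2156 + 1739 + 1208 + 698 = 5801 billion.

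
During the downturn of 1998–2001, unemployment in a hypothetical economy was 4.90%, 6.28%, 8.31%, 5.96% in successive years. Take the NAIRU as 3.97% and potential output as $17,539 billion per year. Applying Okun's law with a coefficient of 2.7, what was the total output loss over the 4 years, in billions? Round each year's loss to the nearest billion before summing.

$4,531 billion

Year 1998: gap = -2.7 × (4.9 - 3.97) = -2.511%, loss ≈ 17539 × 2.511/100 ≈ 440.
Year 1999: gap = -2.7 × (6.28 - 3.97) = -6.237%, loss ≈ 17539 × 6.237/100 ≈ 1094.
Year 2000: gap = -2.7 × (8.31 - 3.97) = -11.718%, loss ≈ 17539 × 11.718/100 ≈ 2055.
Year 2001: gap = -2.7 × (5.96 - 3.97) = -5.373%, loss ≈ 17539 × 5.373/100 ≈ 942.
Total lost output = 440 + 1094 + 2055 + 942 = 4531 billion.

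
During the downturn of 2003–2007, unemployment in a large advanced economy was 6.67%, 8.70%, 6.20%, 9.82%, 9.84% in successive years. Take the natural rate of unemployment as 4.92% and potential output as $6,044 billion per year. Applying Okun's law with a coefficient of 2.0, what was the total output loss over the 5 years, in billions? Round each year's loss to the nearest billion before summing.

Year 2003: gap = -2.0 × (6.67 - 4.92) = -3.5%, loss ≈ 6044 × 3.5/100 ≈ 212.
Year 2004: gap = -2.0 × (8.7 - 4.92) = -7.56%, loss ≈ 6044 × 7.56/100 ≈ 457.
Year 2005: gap = -2.0 × (6.2 - 4.92) = -2.56%, loss ≈ 6044 × 2.56/100 ≈ 155.
Year 2006: gap = -2.0 × (9.82 - 4.92) = -9.8%, loss ≈ 6044 × 9.8/100 ≈ 592.
Year 2007: gap = -2.0 × (9.84 - 4.92) = -9.84%, loss ≈ 6044 × 9.84/100 ≈ 595.
Total lost output = 212 + 457 + 155 + 592 + 595 = 2011 billion.

$2,011 billion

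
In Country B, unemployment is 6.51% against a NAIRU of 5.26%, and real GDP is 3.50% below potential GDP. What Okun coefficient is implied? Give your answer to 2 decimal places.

Okun's law: output gap = -β × (u - u*).
-3.50 = -β × (6.51 - 5.26) = -β × 1.25, so β = 3.5/1.25 = 2.80.

β ≈ 2.80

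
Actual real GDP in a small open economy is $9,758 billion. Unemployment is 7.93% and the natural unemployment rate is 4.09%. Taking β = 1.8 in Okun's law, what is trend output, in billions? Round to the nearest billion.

Unemployment gap = 7.93 - 4.09 = 3.84 points, so output gap = -1.8 × 3.84 = -6.912%.
Since Y = Y* × (1 + gap/100), Y* = 9758/0.93088 ≈ 10483 billion.

$10,483 billion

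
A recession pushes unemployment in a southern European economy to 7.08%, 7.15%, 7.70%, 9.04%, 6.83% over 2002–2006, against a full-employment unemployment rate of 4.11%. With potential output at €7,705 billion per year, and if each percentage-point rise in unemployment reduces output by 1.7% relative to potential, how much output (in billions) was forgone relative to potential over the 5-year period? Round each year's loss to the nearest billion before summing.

€2,259 billion

Year 2002: gap = -1.7 × (7.08 - 4.11) = -5.049%, loss ≈ 7705 × 5.049/100 ≈ 389.
Year 2003: gap = -1.7 × (7.15 - 4.11) = -5.168%, loss ≈ 7705 × 5.168/100 ≈ 398.
Year 2004: gap = -1.7 × (7.7 - 4.11) = -6.103%, loss ≈ 7705 × 6.103/100 ≈ 470.
Year 2005: gap = -1.7 × (9.04 - 4.11) = -8.381%, loss ≈ 7705 × 8.381/100 ≈ 646.
Year 2006: gap = -1.7 × (6.83 - 4.11) = -4.624%, loss ≈ 7705 × 4.624/100 ≈ 356.
Total lost output = 389 + 398 + 470 + 646 + 356 = 2259 billion.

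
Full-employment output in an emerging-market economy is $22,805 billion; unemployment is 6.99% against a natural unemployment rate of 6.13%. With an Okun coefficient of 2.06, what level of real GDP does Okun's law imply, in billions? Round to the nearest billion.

Unemployment gap = 6.99 - 6.13 = 0.86 points, so the output gap is -2.06 × 0.86 = -1.7716%.
Actual GDP = 22805 × (1 - 1.7716/100) = 22805 × 0.982284 ≈ 22401 billion.

$22,401 billion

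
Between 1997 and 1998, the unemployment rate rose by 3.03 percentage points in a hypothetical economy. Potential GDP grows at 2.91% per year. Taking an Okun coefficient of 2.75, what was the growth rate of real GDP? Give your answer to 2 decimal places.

-5.42%

Growth-rate Okun's law: g_Y = g_Y* - β × Δu.
g_Y = 2.91 - 2.75 × (3.03) = 2.91 - 8.3325 = -5.4225%, i.e. -5.42% to 2 d.p.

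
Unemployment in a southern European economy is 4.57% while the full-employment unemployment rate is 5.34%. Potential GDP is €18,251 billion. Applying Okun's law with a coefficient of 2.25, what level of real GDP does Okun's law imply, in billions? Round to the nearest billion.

€18,567 billion

Unemployment gap = 4.57 - 5.34 = -0.77 points, so the output gap is -2.25 × (-0.77) = 1.7325%.
Actual GDP = 18251 × (1 + 1.7325/100) = 18251 × 1.017325 ≈ 18567 billion.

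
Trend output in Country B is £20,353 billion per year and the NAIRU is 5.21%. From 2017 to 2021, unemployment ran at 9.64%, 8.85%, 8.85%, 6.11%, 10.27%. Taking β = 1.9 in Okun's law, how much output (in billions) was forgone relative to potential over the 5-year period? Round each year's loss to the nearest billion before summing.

Year 2017: gap = -1.9 × (9.64 - 5.21) = -8.417%, loss ≈ 20353 × 8.417/100 ≈ 1713.
Year 2018: gap = -1.9 × (8.85 - 5.21) = -6.916%, loss ≈ 20353 × 6.916/100 ≈ 1408.
Year 2019: gap = -1.9 × (8.85 - 5.21) = -6.916%, loss ≈ 20353 × 6.916/100 ≈ 1408.
Year 2020: gap = -1.9 × (6.11 - 5.21) = -1.71%, loss ≈ 20353 × 1.71/100 ≈ 348.
Year 2021: gap = -1.9 × (10.27 - 5.21) = -9.614%, loss ≈ 20353 × 9.614/100 ≈ 1957.
Total lost output = 1713 + 1408 + 1408 + 348 + 1957 = 6834 billion.

£6,834 billion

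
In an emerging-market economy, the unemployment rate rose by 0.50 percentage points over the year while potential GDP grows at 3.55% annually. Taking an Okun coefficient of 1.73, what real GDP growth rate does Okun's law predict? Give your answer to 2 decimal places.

Growth-rate Okun's law: g_Y = g_Y* - β × Δu.
g_Y = 3.55 - 1.73 × (0.50) = 3.55 - 0.865 = 2.685%, i.e. 2.69% to 2 d.p.

2.69%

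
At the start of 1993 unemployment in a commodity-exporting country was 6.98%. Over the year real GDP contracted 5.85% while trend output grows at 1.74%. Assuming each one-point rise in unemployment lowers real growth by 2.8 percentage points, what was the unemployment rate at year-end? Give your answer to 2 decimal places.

Growth-rate Okun's law: g_Y = g_Y* - β × Δu, so Δu = (g_Y* - g_Y)/β.
Δu = (1.74 + 5.85)/2.8 = 7.59/2.8 = 2.71 percentage points.
Year-end unemployment = 6.98 + 2.71 = 9.69%.

9.69%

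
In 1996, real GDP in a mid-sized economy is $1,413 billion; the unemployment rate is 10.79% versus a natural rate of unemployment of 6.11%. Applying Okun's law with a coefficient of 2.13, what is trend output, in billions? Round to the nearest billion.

$1,569 billion

Unemployment gap = 10.79 - 6.11 = 4.68 points, so output gap = -2.13 × 4.68 = -9.9684%.
Since Y = Y* × (1 + gap/100), Y* = 1413/0.900316 ≈ 1569 billion.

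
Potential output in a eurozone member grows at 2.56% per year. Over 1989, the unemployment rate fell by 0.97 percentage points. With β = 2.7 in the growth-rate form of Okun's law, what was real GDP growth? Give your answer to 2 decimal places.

5.18%

Growth-rate Okun's law: g_Y = g_Y* - β × Δu.
g_Y = 2.56 - 2.7 × (-0.97) = 2.56 + 2.619 = 5.179%, i.e. 5.18% to 2 d.p.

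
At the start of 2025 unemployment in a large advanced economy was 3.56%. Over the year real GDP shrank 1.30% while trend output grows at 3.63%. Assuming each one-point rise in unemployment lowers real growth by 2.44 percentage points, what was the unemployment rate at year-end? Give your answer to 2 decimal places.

Growth-rate Okun's law: g_Y = g_Y* - β × Δu, so Δu = (g_Y* - g_Y)/β.
Δu = (3.63 + 1.3)/2.44 = 4.93/2.44 = 2.02 percentage points.
Year-end unemployment = 3.56 + 2.02 = 5.58%.

5.58%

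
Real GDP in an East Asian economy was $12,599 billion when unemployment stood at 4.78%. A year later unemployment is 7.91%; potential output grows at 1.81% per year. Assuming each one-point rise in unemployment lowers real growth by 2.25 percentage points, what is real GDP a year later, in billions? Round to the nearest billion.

$11,940 billion

Δu = 7.91 - 4.78 = 3.13 points.
Okun's law (growth form): g_Y = g_Y* - β × Δu = 1.81 - 2.25 × (3.13) = 1.81 - 7.0425 = -5.2325%.
Real GDP in the next year = 12599 × (1 - 5.2325/100) = 12599 × 0.947675 ≈ 11940 billion.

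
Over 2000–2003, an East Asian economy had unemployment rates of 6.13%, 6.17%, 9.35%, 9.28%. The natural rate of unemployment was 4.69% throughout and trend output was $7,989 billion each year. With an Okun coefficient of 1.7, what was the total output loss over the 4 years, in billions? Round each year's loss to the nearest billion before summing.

Year 2000: gap = -1.7 × (6.13 - 4.69) = -2.448%, loss ≈ 7989 × 2.448/100 ≈ 196.
Year 2001: gap = -1.7 × (6.17 - 4.69) = -2.516%, loss ≈ 7989 × 2.516/100 ≈ 201.
Year 2002: gap = -1.7 × (9.35 - 4.69) = -7.922%, loss ≈ 7989 × 7.922/100 ≈ 633.
Year 2003: gap = -1.7 × (9.28 - 4.69) = -7.803%, loss ≈ 7989 × 7.803/100 ≈ 623.
Total lost output = 196 + 201 + 633 + 623 = 1653 billion.

$1,653 billion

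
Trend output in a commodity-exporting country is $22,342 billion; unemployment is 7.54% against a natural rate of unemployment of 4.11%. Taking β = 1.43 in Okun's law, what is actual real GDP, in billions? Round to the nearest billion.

Unemployment gap = 7.54 - 4.11 = 3.43 points, so the output gap is -1.43 × 3.43 = -4.9049%.
Actual GDP = 22342 × (1 - 4.9049/100) = 22342 × 0.950951 ≈ 21246 billion.

$21,246 billion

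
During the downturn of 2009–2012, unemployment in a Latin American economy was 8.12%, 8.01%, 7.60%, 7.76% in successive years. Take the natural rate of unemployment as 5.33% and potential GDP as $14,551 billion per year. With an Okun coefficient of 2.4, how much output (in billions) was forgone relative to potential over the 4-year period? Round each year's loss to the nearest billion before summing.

$3,552 billion

Year 2009: gap = -2.4 × (8.12 - 5.33) = -6.696%, loss ≈ 14551 × 6.696/100 ≈ 974.
Year 2010: gap = -2.4 × (8.01 - 5.33) = -6.432%, loss ≈ 14551 × 6.432/100 ≈ 936.
Year 2011: gap = -2.4 × (7.6 - 5.33) = -5.448%, loss ≈ 14551 × 5.448/100 ≈ 793.
Year 2012: gap = -2.4 × (7.76 - 5.33) = -5.832%, loss ≈ 14551 × 5.832/100 ≈ 849.
Total lost output = 974 + 936 + 793 + 849 = 3552 billion.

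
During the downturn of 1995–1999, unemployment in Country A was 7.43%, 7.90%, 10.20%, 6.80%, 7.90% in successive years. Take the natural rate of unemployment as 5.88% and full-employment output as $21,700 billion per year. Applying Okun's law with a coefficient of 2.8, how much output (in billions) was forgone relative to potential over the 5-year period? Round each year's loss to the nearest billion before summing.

$6,580 billion

Year 1995: gap = -2.8 × (7.43 - 5.88) = -4.34%, loss ≈ 21700 × 4.34/100 ≈ 942.
Year 1996: gap = -2.8 × (7.9 - 5.88) = -5.656%, loss ≈ 21700 × 5.656/100 ≈ 1227.
Year 1997: gap = -2.8 × (10.2 - 5.88) = -12.096%, loss ≈ 21700 × 12.096/100 ≈ 2625.
Year 1998: gap = -2.8 × (6.8 - 5.88) = -2.576%, loss ≈ 21700 × 2.576/100 ≈ 559.
Year 1999: gap = -2.8 × (7.9 - 5.88) = -5.656%, loss ≈ 21700 × 5.656/100 ≈ 1227.
Total lost output = 942 + 1227 + 2625 + 559 + 1227 = 6580 billion.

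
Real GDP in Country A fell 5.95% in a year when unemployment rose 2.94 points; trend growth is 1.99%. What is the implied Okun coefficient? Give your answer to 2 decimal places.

Growth form: g_Y = g_Y* - β × Δu, so β = (g_Y* - g_Y)/Δu.
β = (1.99 + 5.95)/2.94 = 7.94/2.94 = 2.70.

β ≈ 2.70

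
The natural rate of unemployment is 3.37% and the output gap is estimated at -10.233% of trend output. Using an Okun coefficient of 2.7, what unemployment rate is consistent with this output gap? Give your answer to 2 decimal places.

7.16%

From Okun's law, u - u* = -(output gap)/β = -(-10.233)/2.7 = 3.79 points.
So u = 3.37 + 3.79 = 7.16%.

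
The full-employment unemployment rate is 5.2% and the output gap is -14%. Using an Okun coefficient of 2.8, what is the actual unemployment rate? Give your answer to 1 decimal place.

From Okun's law, u - u* = -(output gap)/β = -(-14)/2.8 = 5 points.
So u = 5.2 + 5 = 10.2%.

10.2%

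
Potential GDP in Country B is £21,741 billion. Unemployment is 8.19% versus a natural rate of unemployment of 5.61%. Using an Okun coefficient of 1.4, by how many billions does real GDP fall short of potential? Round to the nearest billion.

Output gap = -1.4 × (8.19 - 5.61) = -1.4 × 2.58 = -3.612%.
Actual GDP ≈ 21741 × 0.96388 ≈ 20956 billion, so the shortfall is 21741 - 20956 = 785 billion.

£785 billion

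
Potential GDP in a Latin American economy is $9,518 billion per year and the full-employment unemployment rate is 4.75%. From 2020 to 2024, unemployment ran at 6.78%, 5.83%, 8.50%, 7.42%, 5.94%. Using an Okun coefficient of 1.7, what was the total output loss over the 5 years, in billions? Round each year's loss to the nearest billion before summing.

$1,735 billion

Year 2020: gap = -1.7 × (6.78 - 4.75) = -3.451%, loss ≈ 9518 × 3.451/100 ≈ 328.
Year 2021: gap = -1.7 × (5.83 - 4.75) = -1.836%, loss ≈ 9518 × 1.836/100 ≈ 175.
Year 2022: gap = -1.7 × (8.5 - 4.75) = -6.375%, loss ≈ 9518 × 6.375/100 ≈ 607.
Year 2023: gap = -1.7 × (7.42 - 4.75) = -4.539%, loss ≈ 9518 × 4.539/100 ≈ 432.
Year 2024: gap = -1.7 × (5.94 - 4.75) = -2.023%, loss ≈ 9518 × 2.023/100 ≈ 193.
Total lost output = 328 + 175 + 607 + 432 + 193 = 1735 billion.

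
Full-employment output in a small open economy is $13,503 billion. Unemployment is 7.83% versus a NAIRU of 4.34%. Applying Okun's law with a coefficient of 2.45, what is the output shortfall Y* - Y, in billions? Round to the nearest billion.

Output gap = -2.45 × (7.83 - 4.34) = -2.45 × 3.49 = -8.5505%.
Actual GDP ≈ 13503 × 0.914495 ≈ 12348 billion, so the shortfall is 13503 - 12348 = 1155 billion.

$1,155 billion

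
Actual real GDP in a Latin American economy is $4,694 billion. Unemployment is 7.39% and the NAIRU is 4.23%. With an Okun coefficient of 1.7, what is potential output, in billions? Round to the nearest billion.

$4,960 billion

Unemployment gap = 7.39 - 4.23 = 3.16 points, so output gap = -1.7 × 3.16 = -5.372%.
Since Y = Y* × (1 + gap/100), Y* = 4694/0.94628 ≈ 4960 billion.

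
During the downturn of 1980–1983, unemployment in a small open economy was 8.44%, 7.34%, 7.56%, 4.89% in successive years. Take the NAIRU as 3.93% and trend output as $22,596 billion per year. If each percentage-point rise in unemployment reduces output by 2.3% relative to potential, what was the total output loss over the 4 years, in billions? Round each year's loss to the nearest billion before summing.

Year 1980: gap = -2.3 × (8.44 - 3.93) = -10.373%, loss ≈ 22596 × 10.373/100 ≈ 2344.
Year 1981: gap = -2.3 × (7.34 - 3.93) = -7.843%, loss ≈ 22596 × 7.843/100 ≈ 1772.
Year 1982: gap = -2.3 × (7.56 - 3.93) = -8.349%, loss ≈ 22596 × 8.349/100 ≈ 1887.
Year 1983: gap = -2.3 × (4.89 - 3.93) = -2.208%, loss ≈ 22596 × 2.208/100 ≈ 499.
Total lost output = 2344 + 1772 + 1887 + 499 = 6502 billion.

$6,502 billion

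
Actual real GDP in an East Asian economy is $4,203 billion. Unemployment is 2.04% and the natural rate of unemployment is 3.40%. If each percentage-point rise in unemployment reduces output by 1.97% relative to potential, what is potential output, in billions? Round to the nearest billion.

Unemployment gap = 2.04 - 3.4 = -1.36 points, so output gap = -1.97 × (-1.36) = 2.6792%.
Since Y = Y* × (1 + gap/100), Y* = 4203/1.026792 ≈ 4093 billion.

$4,093 billion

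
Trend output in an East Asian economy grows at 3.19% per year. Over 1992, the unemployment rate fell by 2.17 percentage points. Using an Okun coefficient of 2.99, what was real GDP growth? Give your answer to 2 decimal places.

9.68%

Growth-rate Okun's law: g_Y = g_Y* - β × Δu.
g_Y = 3.19 - 2.99 × (-2.17) = 3.19 + 6.4883 = 9.6783%, i.e. 9.68% to 2 d.p.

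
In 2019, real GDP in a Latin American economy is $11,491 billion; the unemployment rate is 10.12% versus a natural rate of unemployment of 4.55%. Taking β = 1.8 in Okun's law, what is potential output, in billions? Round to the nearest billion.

$12,771 billion

Unemployment gap = 10.12 - 4.55 = 5.57 points, so output gap = -1.8 × 5.57 = -10.026%.
Since Y = Y* × (1 + gap/100), Y* = 11491/0.89974 ≈ 12771 billion.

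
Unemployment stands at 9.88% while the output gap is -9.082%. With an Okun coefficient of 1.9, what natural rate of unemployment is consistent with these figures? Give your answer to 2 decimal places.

5.10%

From Okun's law, u - u* = -(output gap)/β = -(-9.082)/1.9 = 4.78 points.
So u* = 9.88 - 4.78 = 5.10%.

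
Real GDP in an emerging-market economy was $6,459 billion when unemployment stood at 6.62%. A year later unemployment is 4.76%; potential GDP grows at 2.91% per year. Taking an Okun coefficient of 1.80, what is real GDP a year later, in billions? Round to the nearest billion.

Δu = 4.76 - 6.62 = -1.86 points.
Okun's law (growth form): g_Y = g_Y* - β × Δu = 2.91 - 1.80 × (-1.86) = 2.91 + 3.348 = 6.258%.
Real GDP in the next year = 6459 × (1 + 6.258/100) = 6459 × 1.06258 ≈ 6863 billion.

$6,863 billion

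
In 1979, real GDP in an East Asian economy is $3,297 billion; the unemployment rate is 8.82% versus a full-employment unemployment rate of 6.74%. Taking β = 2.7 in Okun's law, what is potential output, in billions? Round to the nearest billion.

$3,493 billion

Unemployment gap = 8.82 - 6.74 = 2.08 points, so output gap = -2.7 × 2.08 = -5.616%.
Since Y = Y* × (1 + gap/100), Y* = 3297/0.94384 ≈ 3493 billion.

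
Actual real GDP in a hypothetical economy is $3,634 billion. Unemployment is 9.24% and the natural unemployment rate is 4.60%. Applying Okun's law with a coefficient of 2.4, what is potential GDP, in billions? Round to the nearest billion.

$4,089 billion

Unemployment gap = 9.24 - 4.6 = 4.64 points, so output gap = -2.4 × 4.64 = -11.136%.
Since Y = Y* × (1 + gap/100), Y* = 3634/0.88864 ≈ 4089 billion.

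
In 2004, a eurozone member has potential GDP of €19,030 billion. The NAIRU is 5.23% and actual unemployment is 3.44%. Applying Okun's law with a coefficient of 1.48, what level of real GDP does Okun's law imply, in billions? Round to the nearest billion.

€19,534 billion

Unemployment gap = 3.44 - 5.23 = -1.79 points, so the output gap is -1.48 × (-1.79) = 2.6492%.
Actual GDP = 19030 × (1 + 2.6492/100) = 19030 × 1.026492 ≈ 19534 billion.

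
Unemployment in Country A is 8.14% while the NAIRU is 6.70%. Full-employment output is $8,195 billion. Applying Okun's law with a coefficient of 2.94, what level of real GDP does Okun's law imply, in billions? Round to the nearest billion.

$7,848 billion

Unemployment gap = 8.14 - 6.7 = 1.44 points, so the output gap is -2.94 × 1.44 = -4.2336%.
Actual GDP = 8195 × (1 - 4.2336/100) = 8195 × 0.957664 ≈ 7848 billion.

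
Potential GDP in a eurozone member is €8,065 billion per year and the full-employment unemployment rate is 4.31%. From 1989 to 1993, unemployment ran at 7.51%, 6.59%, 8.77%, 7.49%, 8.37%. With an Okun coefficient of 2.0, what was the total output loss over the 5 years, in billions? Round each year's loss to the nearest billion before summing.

€2,771 billion

Year 1989: gap = -2.0 × (7.51 - 4.31) = -6.4%, loss ≈ 8065 × 6.4/100 ≈ 516.
Year 1990: gap = -2.0 × (6.59 - 4.31) = -4.56%, loss ≈ 8065 × 4.56/100 ≈ 368.
Year 1991: gap = -2.0 × (8.77 - 4.31) = -8.92%, loss ≈ 8065 × 8.92/100 ≈ 719.
Year 1992: gap = -2.0 × (7.49 - 4.31) = -6.36%, loss ≈ 8065 × 6.36/100 ≈ 513.
Year 1993: gap = -2.0 × (8.37 - 4.31) = -8.12%, loss ≈ 8065 × 8.12/100 ≈ 655.
Total lost output = 516 + 368 + 719 + 513 + 655 = 2771 billion.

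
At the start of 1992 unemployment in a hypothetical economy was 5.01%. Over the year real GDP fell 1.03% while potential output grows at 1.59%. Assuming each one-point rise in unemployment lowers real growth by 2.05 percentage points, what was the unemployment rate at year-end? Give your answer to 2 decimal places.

6.29%

Growth-rate Okun's law: g_Y = g_Y* - β × Δu, so Δu = (g_Y* - g_Y)/β.
Δu = (1.59 + 1.03)/2.05 = 2.62/2.05 = 1.28 percentage points.
Year-end unemployment = 5.01 + 1.28 = 6.29%.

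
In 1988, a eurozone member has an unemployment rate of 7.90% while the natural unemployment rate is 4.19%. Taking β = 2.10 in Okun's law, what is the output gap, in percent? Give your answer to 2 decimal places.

The unemployment gap is 7.9 - 4.19 = 3.71 percentage points.
Okun's law gives an output gap of -2.1 × 3.71 = -7.791%, i.e. 7.79% below potential.

-7.79%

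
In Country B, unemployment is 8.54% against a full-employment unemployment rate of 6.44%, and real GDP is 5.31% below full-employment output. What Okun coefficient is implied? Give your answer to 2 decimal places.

β ≈ 2.53

Okun's law: output gap = -β × (u - u*).
-5.31 = -β × (8.54 - 6.44) = -β × 2.1, so β = 5.31/2.1 = 2.53.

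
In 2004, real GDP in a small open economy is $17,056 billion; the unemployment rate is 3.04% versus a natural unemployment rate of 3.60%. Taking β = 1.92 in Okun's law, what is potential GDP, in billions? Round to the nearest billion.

Unemployment gap = 3.04 - 3.6 = -0.56 points, so output gap = -1.92 × (-0.56) = 1.0752%.
Since Y = Y* × (1 + gap/100), Y* = 17056/1.010752 ≈ 16875 billion.

$16,875 billion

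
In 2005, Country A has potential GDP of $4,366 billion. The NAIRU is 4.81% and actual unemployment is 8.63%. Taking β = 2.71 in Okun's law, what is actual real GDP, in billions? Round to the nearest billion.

$3,914 billion

Unemployment gap = 8.63 - 4.81 = 3.82 points, so the output gap is -2.71 × 3.82 = -10.3522%.
Actual GDP = 4366 × (1 - 10.3522/100) = 4366 × 0.896478 ≈ 3914 billion.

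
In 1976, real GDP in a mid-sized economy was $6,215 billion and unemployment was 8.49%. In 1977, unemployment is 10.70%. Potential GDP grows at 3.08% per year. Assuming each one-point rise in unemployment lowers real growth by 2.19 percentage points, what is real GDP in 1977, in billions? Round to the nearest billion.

Δu = 10.7 - 8.49 = 2.21 points.
Okun's law (growth form): g_Y = g_Y* - β × Δu = 3.08 - 2.19 × (2.21) = 3.08 - 4.8399 = -1.7599%.
Real GDP in the next year = 6215 × (1 - 1.7599/100) = 6215 × 0.982401 ≈ 6106 billion.

$6,106 billion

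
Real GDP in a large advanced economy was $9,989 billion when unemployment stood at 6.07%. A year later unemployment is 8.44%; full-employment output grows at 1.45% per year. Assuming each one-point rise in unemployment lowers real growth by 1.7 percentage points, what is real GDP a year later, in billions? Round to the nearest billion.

Δu = 8.44 - 6.07 = 2.37 points.
Okun's law (growth form): g_Y = g_Y* - β × Δu = 1.45 - 1.7 × (2.37) = 1.45 - 4.029 = -2.579%.
Real GDP in the next year = 9989 × (1 - 2.579/100) = 9989 × 0.97421 ≈ 9731 billion.

$9,731 billion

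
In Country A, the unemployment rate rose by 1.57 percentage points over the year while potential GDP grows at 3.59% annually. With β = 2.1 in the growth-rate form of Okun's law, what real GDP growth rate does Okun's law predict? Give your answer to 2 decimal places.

0.29%

Growth-rate Okun's law: g_Y = g_Y* - β × Δu.
g_Y = 3.59 - 2.1 × (1.57) = 3.59 - 3.297 = 0.293%, i.e. 0.29% to 2 d.p.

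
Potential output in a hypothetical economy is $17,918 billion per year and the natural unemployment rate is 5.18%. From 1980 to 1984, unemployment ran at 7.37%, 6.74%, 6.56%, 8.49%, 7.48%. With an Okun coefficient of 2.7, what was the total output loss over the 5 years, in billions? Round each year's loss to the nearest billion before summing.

$5,196 billion

Year 1980: gap = -2.7 × (7.37 - 5.18) = -5.913%, loss ≈ 17918 × 5.913/100 ≈ 1059.
Year 1981: gap = -2.7 × (6.74 - 5.18) = -4.212%, loss ≈ 17918 × 4.212/100 ≈ 755.
Year 1982: gap = -2.7 × (6.56 - 5.18) = -3.726%, loss ≈ 17918 × 3.726/100 ≈ 668.
Year 1983: gap = -2.7 × (8.49 - 5.18) = -8.937%, loss ≈ 17918 × 8.937/100 ≈ 1601.
Year 1984: gap = -2.7 × (7.48 - 5.18) = -6.21%, loss ≈ 17918 × 6.21/100 ≈ 1113.
Total lost output = 1059 + 755 + 668 + 1601 + 1113 = 5196 billion.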